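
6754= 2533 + 4221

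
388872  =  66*5892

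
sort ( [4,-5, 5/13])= [ -5,5/13,4] 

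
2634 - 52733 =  - 50099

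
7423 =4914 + 2509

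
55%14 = 13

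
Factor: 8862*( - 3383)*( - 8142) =2^2*3^2*7^1*17^1*23^1 * 59^1*199^1*211^1 = 244098348732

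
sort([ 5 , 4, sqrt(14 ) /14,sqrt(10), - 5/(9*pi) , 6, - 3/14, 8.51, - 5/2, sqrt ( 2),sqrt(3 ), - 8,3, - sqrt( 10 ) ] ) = [ - 8, - sqrt( 10) , - 5/2, - 3/14, - 5/( 9*pi ),sqrt(14 )/14,  sqrt( 2),sqrt ( 3),3, sqrt(10 ),4, 5,6,8.51 ]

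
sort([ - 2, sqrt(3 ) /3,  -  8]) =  [ - 8, - 2, sqrt(3)/3]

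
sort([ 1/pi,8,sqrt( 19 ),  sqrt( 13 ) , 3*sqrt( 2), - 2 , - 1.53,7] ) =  [ - 2, - 1.53,1/pi,sqrt(13),3*sqrt(2),sqrt( 19),  7,8 ]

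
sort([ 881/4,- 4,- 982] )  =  [ - 982, - 4,881/4 ]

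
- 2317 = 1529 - 3846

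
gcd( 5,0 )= 5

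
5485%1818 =31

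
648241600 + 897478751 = 1545720351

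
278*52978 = 14727884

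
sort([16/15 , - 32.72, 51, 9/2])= [ - 32.72, 16/15, 9/2, 51 ]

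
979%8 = 3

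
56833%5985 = 2968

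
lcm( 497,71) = 497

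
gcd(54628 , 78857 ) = 1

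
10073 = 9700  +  373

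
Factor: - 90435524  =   - 2^2*22608881^1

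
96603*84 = 8114652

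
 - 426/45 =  - 10 + 8/15 = - 9.47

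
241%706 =241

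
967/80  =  12 + 7/80 = 12.09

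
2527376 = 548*4612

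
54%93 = 54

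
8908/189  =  8908/189 = 47.13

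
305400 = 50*6108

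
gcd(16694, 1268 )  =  2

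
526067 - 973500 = - 447433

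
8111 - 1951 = 6160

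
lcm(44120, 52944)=264720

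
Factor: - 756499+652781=  -  2^1 * 51859^1= - 103718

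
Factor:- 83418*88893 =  - 2^1*3^3*7^1*17^1*83^1*13903^1 = - 7415276274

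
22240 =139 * 160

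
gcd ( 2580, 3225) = 645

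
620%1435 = 620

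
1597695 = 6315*253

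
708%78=6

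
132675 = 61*2175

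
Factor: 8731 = 8731^1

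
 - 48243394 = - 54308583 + 6065189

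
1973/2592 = 1973/2592 = 0.76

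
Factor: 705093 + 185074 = 890167  =  179^1*4973^1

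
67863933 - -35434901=103298834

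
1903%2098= 1903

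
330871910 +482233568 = 813105478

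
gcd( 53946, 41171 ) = 1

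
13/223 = 13/223 = 0.06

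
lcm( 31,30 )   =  930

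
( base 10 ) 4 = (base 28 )4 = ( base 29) 4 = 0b100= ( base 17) 4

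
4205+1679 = 5884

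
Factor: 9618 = 2^1*3^1 * 7^1 * 229^1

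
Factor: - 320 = -2^6*5^1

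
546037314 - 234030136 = 312007178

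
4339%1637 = 1065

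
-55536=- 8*6942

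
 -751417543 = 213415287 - 964832830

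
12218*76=928568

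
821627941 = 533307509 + 288320432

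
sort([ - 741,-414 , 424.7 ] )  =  [ - 741, - 414 , 424.7] 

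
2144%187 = 87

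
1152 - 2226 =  - 1074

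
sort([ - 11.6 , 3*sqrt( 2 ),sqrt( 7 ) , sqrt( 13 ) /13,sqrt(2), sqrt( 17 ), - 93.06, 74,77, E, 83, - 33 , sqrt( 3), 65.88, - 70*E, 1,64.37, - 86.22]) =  [ - 70*E, - 93.06, - 86.22, - 33,-11.6, sqrt( 13)/13, 1, sqrt( 2 ), sqrt(3 ), sqrt( 7 ), E, sqrt(17), 3 * sqrt(2), 64.37, 65.88, 74, 77,83 ]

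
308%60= 8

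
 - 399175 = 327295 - 726470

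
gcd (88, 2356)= 4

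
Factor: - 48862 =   -  2^1*11^1* 2221^1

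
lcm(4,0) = 0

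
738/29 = 25+13/29=25.45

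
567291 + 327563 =894854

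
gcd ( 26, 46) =2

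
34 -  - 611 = 645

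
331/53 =6 + 13/53 = 6.25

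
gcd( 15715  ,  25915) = 5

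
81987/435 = 27329/145 = 188.48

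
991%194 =21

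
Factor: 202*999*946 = 190900908 =2^2*3^3*11^1 * 37^1 * 43^1 * 101^1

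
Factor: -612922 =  - 2^1*43^1*7127^1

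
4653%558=189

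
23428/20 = 1171 + 2/5 = 1171.40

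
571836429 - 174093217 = 397743212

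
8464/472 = 1058/59 = 17.93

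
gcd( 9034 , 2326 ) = 2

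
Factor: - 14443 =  - 11^1*13^1 * 101^1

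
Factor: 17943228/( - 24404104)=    - 2^( - 1)*3^3*17^1*23^ ( - 1)*29^1*337^1 * 132631^( - 1) =- 4485807/6101026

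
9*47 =423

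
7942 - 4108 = 3834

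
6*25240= 151440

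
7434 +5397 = 12831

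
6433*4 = 25732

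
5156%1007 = 121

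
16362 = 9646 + 6716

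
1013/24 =1013/24 = 42.21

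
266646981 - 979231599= - 712584618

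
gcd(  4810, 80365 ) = 5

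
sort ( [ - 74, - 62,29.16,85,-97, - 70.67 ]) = [-97,  -  74, - 70.67, - 62,29.16,85]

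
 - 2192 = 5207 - 7399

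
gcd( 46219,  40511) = 1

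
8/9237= 8/9237 =0.00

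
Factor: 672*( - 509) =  - 342048= - 2^5*3^1*7^1 *509^1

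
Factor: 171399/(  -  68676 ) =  - 589/236 = - 2^(-2)*19^1*31^1*59^( - 1)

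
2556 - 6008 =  - 3452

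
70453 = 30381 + 40072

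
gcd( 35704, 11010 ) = 2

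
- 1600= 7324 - 8924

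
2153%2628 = 2153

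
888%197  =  100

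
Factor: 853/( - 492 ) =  - 2^ ( - 2 )*3^( - 1)*41^( - 1 )*853^1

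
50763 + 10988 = 61751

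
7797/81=96  +  7/27 = 96.26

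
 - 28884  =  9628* ( - 3 ) 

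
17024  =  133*128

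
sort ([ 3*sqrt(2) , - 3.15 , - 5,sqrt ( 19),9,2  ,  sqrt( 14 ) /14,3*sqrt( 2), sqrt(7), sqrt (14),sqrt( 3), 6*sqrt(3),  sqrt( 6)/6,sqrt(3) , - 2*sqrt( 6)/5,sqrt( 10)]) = [ - 5, - 3.15, - 2*sqrt( 6)/5,sqrt(  14)/14 , sqrt ( 6) /6 , sqrt( 3),  sqrt( 3 ),2,  sqrt( 7),sqrt(10),sqrt( 14 ) , 3*sqrt( 2), 3 * sqrt(2 ),sqrt( 19 ), 9,6*sqrt(3 )]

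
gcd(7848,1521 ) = 9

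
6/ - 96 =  -1 + 15/16 = - 0.06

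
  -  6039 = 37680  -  43719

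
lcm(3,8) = 24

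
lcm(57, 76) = 228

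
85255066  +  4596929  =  89851995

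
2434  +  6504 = 8938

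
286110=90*3179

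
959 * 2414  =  2315026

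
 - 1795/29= -1795/29=- 61.90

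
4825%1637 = 1551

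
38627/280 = 137 + 267/280 = 137.95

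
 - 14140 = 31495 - 45635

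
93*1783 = 165819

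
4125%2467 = 1658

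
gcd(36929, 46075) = 1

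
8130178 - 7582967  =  547211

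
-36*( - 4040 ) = 145440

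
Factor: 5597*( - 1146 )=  - 6414162= - 2^1* 3^1*29^1*191^1*193^1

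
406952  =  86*4732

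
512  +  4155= 4667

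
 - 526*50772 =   -  26706072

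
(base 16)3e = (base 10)62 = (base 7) 116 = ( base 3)2022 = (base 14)46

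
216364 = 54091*4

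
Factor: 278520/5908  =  2^1 * 3^1 * 5^1*7^( - 1)*11^1= 330/7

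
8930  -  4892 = 4038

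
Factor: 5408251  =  2281^1*2371^1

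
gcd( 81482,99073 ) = 1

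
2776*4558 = 12653008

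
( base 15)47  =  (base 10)67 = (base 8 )103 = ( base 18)3d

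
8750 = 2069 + 6681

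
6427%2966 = 495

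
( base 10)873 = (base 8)1551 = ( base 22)1HF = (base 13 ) 522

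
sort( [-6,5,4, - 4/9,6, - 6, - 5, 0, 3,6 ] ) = [ - 6 , - 6, - 5 , - 4/9, 0, 3, 4, 5 , 6, 6] 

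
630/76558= 315/38279=0.01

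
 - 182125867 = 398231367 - 580357234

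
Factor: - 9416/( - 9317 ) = 856/847=2^3*7^(-1) * 11^( - 2)*107^1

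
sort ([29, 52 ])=[ 29, 52]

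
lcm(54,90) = 270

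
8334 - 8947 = -613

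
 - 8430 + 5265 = - 3165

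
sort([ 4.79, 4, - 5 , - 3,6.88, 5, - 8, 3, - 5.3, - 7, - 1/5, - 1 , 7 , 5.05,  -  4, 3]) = [ - 8,-7, - 5.3, - 5,-4, - 3, - 1 , - 1/5, 3, 3, 4, 4.79,  5,5.05, 6.88, 7]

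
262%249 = 13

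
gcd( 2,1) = 1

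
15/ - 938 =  - 15/938 = -0.02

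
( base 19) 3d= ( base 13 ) 55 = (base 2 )1000110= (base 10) 70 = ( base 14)50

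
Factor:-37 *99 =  - 3^2*11^1 * 37^1  =  - 3663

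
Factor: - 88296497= - 88296497^1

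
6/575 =6/575 = 0.01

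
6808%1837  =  1297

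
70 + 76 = 146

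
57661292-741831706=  - 684170414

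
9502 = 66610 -57108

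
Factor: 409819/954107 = 7^( - 1)*11^( - 1)*17^1*12391^( - 1 )*24107^1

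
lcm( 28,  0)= 0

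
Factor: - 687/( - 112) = 2^(  -  4 )*3^1*7^( - 1) *229^1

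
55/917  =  55/917 = 0.06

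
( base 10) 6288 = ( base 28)80g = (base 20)fe8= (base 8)14220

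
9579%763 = 423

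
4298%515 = 178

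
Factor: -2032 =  - 2^4*127^1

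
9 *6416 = 57744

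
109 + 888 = 997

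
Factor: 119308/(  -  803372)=  -  7^1*4261^1*200843^( - 1) = -29827/200843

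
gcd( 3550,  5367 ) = 1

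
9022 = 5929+3093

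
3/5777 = 3/5777 = 0.00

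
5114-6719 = -1605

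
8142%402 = 102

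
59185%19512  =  649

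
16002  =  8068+7934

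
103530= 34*3045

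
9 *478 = 4302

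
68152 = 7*9736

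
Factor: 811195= 5^1*7^3 * 11^1*43^1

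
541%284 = 257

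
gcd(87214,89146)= 2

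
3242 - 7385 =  - 4143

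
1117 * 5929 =6622693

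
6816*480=3271680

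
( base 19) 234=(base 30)Q3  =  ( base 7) 2166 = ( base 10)783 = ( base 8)1417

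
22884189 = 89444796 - 66560607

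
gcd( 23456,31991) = 1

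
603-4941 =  - 4338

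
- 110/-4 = 55/2 = 27.50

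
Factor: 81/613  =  3^4*613^( - 1)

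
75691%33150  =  9391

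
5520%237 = 69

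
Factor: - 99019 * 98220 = -2^2*3^1*5^1*83^1*1193^1*1637^1 = - 9725646180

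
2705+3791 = 6496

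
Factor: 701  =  701^1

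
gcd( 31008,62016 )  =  31008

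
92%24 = 20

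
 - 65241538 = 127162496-192404034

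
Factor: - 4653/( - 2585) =3^2 * 5^( - 1) = 9/5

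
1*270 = 270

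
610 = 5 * 122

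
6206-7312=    - 1106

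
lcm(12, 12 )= 12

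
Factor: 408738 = 2^1*3^1*11^2*563^1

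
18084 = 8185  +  9899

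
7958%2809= 2340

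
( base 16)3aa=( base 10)938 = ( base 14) 4b0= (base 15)428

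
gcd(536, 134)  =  134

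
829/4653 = 829/4653 = 0.18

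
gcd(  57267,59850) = 63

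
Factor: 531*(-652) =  - 2^2*3^2*59^1*163^1 = - 346212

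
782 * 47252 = 36951064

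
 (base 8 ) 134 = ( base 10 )92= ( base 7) 161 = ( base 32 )2S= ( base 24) 3K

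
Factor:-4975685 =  - 5^1 * 11^1 * 13^1 * 6959^1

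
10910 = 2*5455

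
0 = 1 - 1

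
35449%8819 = 173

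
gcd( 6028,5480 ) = 548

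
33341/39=854  +  35/39 = 854.90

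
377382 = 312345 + 65037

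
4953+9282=14235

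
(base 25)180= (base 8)1471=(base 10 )825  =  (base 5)11300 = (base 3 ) 1010120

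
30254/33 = 916+26/33 = 916.79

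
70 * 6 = 420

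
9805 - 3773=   6032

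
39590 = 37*1070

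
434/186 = 2 +1/3 = 2.33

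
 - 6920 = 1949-8869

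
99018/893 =110 +788/893 = 110.88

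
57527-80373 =-22846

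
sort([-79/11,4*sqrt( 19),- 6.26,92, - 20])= [ - 20, - 79/11, -6.26  ,  4*sqrt(19),92]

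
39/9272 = 39/9272 =0.00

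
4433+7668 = 12101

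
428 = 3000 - 2572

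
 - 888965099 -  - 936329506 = 47364407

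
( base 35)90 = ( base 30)AF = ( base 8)473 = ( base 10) 315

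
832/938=416/469  =  0.89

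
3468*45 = 156060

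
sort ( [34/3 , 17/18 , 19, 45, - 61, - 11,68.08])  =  [ -61 ,  -  11, 17/18 , 34/3,  19, 45,68.08 ] 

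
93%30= 3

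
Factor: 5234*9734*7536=2^6*3^1*31^1*157^2 * 2617^1 =383942289216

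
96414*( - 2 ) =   -  192828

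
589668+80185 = 669853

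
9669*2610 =25236090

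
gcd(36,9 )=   9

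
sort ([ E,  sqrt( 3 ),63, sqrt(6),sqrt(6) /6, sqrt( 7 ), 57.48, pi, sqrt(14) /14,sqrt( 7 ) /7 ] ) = [ sqrt ( 14 ) /14, sqrt(7)/7,sqrt( 6 ) /6, sqrt( 3 ),sqrt( 6 ), sqrt(7), E, pi, 57.48, 63]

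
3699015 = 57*64895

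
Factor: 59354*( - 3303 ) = -196046262  =  - 2^1* 3^2*59^1*367^1*503^1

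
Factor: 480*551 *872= 2^8*3^1*5^1*19^1*29^1*109^1 =230626560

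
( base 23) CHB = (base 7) 25452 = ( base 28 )8h2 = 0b1101001011110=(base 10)6750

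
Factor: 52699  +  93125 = 2^5 * 3^1 * 7^2*31^1 = 145824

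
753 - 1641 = - 888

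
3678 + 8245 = 11923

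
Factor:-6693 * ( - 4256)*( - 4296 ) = -2^8 * 3^2*7^1 * 19^1*23^1*97^1*179^1=- 122373312768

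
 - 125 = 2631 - 2756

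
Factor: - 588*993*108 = - 2^4 * 3^5*7^2*331^1 = - 63059472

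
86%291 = 86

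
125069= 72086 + 52983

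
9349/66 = 141 + 43/66 = 141.65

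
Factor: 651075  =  3^1 * 5^2*8681^1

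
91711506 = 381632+91329874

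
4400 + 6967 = 11367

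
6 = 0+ 6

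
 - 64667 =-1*64667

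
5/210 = 1/42 = 0.02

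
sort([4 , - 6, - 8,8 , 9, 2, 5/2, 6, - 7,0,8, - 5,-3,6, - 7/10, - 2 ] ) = [- 8, - 7, -6, - 5, -3, - 2, - 7/10,0,2,5/2, 4, 6,  6,8, 8,9 ]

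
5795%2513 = 769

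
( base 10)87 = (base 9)106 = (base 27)36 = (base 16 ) 57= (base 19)4b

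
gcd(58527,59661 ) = 63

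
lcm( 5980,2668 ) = 173420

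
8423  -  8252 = 171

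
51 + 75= 126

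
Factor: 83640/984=85 = 5^1*17^1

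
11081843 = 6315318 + 4766525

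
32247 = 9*3583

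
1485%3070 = 1485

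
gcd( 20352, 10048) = 64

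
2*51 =102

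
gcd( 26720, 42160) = 80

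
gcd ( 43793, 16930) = 1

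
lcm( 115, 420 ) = 9660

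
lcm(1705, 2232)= 122760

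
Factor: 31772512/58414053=2^5*3^(- 1)*41^( - 1)*474911^(-1)*992891^1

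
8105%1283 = 407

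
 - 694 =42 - 736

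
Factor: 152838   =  2^1  *3^2 *7^1*1213^1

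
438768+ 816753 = 1255521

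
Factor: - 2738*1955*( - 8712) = 2^4*3^2*5^1*11^2 * 17^1*23^1*37^2 =46633506480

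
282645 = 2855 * 99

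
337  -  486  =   - 149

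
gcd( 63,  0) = 63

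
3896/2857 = 1+1039/2857 = 1.36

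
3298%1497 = 304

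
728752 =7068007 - 6339255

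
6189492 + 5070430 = 11259922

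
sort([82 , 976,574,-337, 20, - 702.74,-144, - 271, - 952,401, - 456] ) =[ -952, - 702.74 , - 456, - 337, - 271,- 144, 20,82,401, 574, 976 ]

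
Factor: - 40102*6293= - 252361886 = - 2^1*7^1*29^1*31^1*20051^1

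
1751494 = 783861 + 967633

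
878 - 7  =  871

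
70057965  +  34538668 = 104596633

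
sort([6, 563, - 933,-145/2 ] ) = [ - 933, - 145/2, 6, 563]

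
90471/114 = 793 + 23/38 = 793.61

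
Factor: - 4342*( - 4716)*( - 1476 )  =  - 30223863072 = - 2^5*3^4*13^1*41^1*131^1*167^1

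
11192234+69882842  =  81075076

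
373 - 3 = 370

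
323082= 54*5983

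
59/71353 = 59/71353 = 0.00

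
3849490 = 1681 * 2290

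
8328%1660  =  28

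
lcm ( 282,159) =14946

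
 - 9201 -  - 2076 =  - 7125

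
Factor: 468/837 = 52/93 = 2^2*3^( - 1 )*13^1*31^(  -  1) 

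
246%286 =246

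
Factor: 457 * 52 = 2^2 * 13^1*457^1 = 23764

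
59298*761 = 45125778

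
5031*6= 30186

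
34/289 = 2/17 = 0.12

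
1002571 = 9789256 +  - 8786685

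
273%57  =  45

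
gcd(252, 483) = 21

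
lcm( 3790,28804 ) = 144020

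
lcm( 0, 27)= 0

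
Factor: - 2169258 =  - 2^1*3^1 * 7^1 * 13^1*29^1 *137^1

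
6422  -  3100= 3322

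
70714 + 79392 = 150106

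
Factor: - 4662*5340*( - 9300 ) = 2^5*3^4*5^3*7^1*31^1*37^1*89^1 = 231524244000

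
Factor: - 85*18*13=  - 2^1*3^2*5^1*13^1*17^1= - 19890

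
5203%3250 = 1953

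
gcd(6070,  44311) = 607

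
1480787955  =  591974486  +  888813469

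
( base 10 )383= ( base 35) AX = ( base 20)J3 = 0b101111111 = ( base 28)dj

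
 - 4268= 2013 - 6281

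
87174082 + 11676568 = 98850650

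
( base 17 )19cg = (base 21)HB6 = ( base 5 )221414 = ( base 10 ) 7734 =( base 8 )17066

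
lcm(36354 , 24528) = 2035824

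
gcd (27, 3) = 3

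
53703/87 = 17901/29= 617.28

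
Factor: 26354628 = 2^2*3^2*732073^1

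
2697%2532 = 165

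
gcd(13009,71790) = 1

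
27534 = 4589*6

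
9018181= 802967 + 8215214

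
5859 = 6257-398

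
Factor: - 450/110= - 3^2* 5^1*11^(- 1 ) = -45/11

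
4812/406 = 11 + 173/203  =  11.85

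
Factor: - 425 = -5^2 * 17^1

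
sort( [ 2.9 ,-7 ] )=[ - 7,2.9]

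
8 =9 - 1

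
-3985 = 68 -4053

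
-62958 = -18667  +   - 44291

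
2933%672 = 245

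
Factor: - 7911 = - 3^3*293^1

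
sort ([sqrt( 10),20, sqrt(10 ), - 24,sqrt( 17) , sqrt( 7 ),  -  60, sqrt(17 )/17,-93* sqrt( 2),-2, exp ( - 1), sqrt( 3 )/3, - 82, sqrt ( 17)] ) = [ - 93*sqrt( 2 ),-82, - 60, - 24, - 2,sqrt( 17 )/17, exp( - 1),sqrt(3) /3,sqrt( 7),sqrt( 10),sqrt( 10 ), sqrt(17 ), sqrt(17 ), 20]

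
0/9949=0 = 0.00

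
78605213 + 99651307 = 178256520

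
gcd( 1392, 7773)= 3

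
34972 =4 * 8743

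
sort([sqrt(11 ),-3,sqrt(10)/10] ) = [ - 3,sqrt( 10 ) /10,sqrt(11)]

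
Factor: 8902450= 2^1*5^2  *19^1*9371^1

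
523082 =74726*7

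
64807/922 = 64807/922 = 70.29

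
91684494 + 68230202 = 159914696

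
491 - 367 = 124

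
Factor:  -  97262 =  -2^1 * 11^1 * 4421^1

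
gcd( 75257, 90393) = 1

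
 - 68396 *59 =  - 4035364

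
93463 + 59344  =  152807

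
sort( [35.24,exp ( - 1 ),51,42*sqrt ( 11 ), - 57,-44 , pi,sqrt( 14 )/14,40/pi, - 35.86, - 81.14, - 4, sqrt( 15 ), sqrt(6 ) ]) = [ - 81.14,  -  57,-44, - 35.86,- 4 , sqrt(14 ) /14,exp( - 1),sqrt( 6 ),pi,sqrt( 15), 40/pi, 35.24,51  ,  42 * sqrt(11 ) ]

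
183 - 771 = - 588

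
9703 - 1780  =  7923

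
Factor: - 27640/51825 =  - 2^3 * 3^( - 1) * 5^( - 1) = - 8/15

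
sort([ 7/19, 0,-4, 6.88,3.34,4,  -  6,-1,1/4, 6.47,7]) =[-6,-4,-1,0,1/4 , 7/19,3.34, 4, 6.47,6.88,7]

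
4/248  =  1/62=0.02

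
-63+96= 33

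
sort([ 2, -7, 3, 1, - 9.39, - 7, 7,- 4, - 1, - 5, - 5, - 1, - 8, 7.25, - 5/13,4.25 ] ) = [-9.39,- 8, - 7, - 7, - 5,-5, - 4, - 1,- 1, - 5/13,1,2,3,4.25,7,7.25]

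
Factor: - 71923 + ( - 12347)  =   - 2^1 * 3^1 * 5^1*53^2 = - 84270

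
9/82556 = 9/82556 = 0.00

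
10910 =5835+5075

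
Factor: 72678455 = 5^1*14535691^1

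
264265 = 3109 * 85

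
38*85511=3249418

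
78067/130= 78067/130 = 600.52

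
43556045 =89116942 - 45560897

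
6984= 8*873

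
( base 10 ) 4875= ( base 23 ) 94M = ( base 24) 8B3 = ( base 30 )5CF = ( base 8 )11413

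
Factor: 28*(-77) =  -2156 = -2^2 * 7^2*11^1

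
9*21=189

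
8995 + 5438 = 14433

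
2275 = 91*25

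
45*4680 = 210600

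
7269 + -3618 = 3651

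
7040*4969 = 34981760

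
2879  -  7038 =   -  4159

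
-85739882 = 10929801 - 96669683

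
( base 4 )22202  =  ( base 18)218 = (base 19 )1G9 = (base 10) 674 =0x2a2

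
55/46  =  55/46=1.20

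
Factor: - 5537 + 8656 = 3119 = 3119^1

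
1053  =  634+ 419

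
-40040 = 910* (  -  44 )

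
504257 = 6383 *79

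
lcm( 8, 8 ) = 8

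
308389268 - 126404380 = 181984888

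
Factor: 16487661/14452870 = 2^( - 1) * 3^1*5^( - 1 ) * 1445287^(-1) * 5495887^1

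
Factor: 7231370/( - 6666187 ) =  - 2^1*5^1*11^( - 1) * 31^1 * 23327^1*606017^( - 1 )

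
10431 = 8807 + 1624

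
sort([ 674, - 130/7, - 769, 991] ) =[ - 769, - 130/7, 674, 991] 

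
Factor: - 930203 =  - 53^1*17551^1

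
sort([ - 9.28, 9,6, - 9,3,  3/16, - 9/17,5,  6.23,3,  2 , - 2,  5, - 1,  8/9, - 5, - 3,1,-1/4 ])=[ - 9.28, - 9, - 5, - 3, - 2, - 1, - 9/17,-1/4,3/16, 8/9 , 1, 2,  3, 3,5,5,6, 6.23, 9 ] 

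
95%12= 11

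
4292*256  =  1098752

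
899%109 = 27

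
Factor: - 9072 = -2^4  *  3^4 *7^1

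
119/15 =7 + 14/15 = 7.93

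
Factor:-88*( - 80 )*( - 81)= - 2^7*3^4 * 5^1  *  11^1 = - 570240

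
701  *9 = 6309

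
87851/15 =5856 + 11/15 = 5856.73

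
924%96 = 60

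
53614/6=26807/3 = 8935.67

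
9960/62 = 160+20/31  =  160.65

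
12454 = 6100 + 6354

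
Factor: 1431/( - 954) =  - 2^( - 1 )*3^1 = -  3/2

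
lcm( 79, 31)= 2449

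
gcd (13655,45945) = 5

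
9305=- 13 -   -  9318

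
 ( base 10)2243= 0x8C3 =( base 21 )51H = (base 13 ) 1037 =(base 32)263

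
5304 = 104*51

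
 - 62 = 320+-382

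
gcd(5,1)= 1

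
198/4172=99/2086 = 0.05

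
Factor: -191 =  - 191^1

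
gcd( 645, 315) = 15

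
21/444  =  7/148   =  0.05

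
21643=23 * 941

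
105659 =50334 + 55325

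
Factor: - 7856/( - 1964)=4 = 2^2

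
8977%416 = 241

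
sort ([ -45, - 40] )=[-45, - 40 ]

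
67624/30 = 33812/15 = 2254.13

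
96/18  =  16/3= 5.33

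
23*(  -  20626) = - 474398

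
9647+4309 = 13956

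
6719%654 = 179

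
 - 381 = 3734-4115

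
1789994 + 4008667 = 5798661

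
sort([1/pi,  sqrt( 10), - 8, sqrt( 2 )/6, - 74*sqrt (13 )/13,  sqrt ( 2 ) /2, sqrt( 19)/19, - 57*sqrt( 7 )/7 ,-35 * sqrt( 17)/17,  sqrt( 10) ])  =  [  -  57*sqrt(7) /7,-74*sqrt(13)/13,  -  35*sqrt ( 17) /17, - 8  ,  sqrt( 19 )/19, sqrt( 2 )/6, 1/pi,  sqrt(2) /2,sqrt( 10 ),  sqrt(10)]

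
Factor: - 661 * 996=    - 2^2*3^1 *83^1*661^1 =- 658356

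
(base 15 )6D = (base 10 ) 103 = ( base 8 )147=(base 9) 124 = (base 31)3A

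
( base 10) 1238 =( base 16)4d6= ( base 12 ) 872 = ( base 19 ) 383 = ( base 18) 3ee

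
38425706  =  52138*737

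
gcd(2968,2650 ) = 106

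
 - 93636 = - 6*15606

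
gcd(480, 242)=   2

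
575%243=89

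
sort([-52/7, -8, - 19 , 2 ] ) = [-19, - 8,-52/7,2 ]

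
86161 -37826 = 48335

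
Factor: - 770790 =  - 2^1*3^1*5^1*25693^1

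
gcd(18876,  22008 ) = 12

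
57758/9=6417+5/9 = 6417.56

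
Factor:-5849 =-5849^1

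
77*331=25487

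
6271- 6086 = 185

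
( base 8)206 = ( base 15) 8E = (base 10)134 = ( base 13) A4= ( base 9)158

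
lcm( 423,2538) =2538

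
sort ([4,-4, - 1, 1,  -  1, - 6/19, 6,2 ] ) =[ - 4 , - 1, -1, - 6/19,1, 2, 4,6 ] 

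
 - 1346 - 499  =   - 1845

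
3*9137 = 27411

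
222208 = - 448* ( - 496 ) 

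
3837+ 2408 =6245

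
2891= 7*413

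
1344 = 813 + 531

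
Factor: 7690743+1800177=9490920 = 2^3*3^1*5^1*139^1*569^1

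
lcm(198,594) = 594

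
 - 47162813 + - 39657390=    - 86820203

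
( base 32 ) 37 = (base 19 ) 58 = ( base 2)1100111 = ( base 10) 103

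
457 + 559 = 1016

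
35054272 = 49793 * 704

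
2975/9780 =595/1956 = 0.30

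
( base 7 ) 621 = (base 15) 159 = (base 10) 309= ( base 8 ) 465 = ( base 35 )8t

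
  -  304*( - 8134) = 2472736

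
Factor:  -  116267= -233^1*499^1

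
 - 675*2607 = -1759725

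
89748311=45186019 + 44562292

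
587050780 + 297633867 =884684647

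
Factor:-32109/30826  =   - 2^( - 1) *3^1*7^1 * 11^1*139^1*15413^( - 1 ) 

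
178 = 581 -403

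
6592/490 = 3296/245 = 13.45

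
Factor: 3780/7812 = 15/31 =3^1*5^1*31^( - 1 )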